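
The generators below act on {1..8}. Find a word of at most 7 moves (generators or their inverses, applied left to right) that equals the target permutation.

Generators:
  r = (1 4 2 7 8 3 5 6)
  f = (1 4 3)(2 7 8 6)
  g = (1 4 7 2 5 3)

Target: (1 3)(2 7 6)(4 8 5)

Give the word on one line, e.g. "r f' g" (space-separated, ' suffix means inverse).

r' f r g' f

  after r': (1 6 5 3 8 7 2 4)
  after f: (1 2 3 6 5)
  after r: (1 7 8 3)(2 5 4)
  after g': (1 4 7 8 5)
  after f: (1 3)(2 7 6)(4 8 5)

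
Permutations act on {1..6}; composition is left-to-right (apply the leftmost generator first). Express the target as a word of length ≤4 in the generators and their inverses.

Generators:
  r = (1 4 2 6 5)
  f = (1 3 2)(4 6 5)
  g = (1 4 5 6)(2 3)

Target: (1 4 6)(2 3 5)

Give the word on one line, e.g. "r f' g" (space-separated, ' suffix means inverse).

  after f: (1 3 2)(4 6 5)
  after f: (1 2 3)(4 5 6)
  after r': (1 4 6)(2 3 5)

f f r'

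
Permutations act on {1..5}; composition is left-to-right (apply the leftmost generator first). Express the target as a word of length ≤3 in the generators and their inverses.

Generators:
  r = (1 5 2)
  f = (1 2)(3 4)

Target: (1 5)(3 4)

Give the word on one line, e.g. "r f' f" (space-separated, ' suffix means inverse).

  after r: (1 5 2)
  after f': (1 5)(3 4)

r f'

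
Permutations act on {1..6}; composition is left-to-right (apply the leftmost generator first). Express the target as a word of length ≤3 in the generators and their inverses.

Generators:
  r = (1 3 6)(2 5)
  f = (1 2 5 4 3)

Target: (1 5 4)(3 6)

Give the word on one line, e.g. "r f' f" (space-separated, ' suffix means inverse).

f r'

  after f: (1 2 5 4 3)
  after r': (1 5 4)(3 6)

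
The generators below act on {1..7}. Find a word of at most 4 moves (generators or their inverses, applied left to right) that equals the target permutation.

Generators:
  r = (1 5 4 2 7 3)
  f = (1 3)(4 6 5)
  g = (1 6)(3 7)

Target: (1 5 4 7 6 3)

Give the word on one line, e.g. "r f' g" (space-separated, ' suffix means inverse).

  after r: (1 5 4 2 7 3)
  after r: (1 4 7)(2 3 5)
  after g': (1 4 3 5 2 7 6)
  after r': (1 5 4 7 6 3)

r r g' r'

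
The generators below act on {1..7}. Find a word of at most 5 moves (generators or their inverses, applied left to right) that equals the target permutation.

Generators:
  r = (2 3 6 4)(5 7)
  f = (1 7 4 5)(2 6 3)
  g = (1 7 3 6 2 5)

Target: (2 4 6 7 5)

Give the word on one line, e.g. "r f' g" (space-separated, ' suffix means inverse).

  after f': (1 5 4 7)(2 3 6)
  after g: (2 6 5 4 3)
  after r: (2 4 6 7 5)

f' g r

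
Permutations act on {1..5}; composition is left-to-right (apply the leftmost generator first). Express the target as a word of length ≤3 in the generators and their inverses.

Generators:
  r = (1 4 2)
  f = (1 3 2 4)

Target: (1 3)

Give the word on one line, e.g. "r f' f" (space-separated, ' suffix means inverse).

f r' r'

  after f: (1 3 2 4)
  after r': (1 3 4 2)
  after r': (1 3)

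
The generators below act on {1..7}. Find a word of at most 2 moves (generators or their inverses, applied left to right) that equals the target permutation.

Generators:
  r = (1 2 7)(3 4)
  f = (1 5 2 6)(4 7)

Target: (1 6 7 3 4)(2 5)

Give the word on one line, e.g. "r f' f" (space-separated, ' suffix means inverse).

  after f': (1 6 2 5)(4 7)
  after r: (1 6 7 3 4)(2 5)

f' r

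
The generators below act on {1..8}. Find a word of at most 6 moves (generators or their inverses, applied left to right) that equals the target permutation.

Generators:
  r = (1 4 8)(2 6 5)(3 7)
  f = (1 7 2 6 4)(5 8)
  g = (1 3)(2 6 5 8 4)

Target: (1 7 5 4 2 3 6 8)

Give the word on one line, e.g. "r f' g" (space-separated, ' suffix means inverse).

g' f' f' f' r

  after g': (1 3)(2 4 8 5 6)
  after f': (1 3 4 5 2 6 7)
  after f': (1 3 6)(4 8 5 7)
  after f': (1 3 2 7 6 4 5)
  after r: (1 7 5 4 2 3 6 8)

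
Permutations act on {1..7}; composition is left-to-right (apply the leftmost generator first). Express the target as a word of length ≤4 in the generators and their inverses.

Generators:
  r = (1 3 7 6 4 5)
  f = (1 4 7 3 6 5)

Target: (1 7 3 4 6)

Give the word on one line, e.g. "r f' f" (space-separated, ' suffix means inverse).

  after r: (1 3 7 6 4 5)
  after f': (1 7 3 4 6)

r f'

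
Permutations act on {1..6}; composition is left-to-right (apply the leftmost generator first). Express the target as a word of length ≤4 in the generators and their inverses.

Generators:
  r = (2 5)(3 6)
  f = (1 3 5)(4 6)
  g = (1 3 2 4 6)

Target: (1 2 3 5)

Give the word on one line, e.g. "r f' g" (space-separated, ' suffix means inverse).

  after g: (1 3 2 4 6)
  after f: (1 5)(2 6 3)
  after r': (1 2 3 5)

g f r'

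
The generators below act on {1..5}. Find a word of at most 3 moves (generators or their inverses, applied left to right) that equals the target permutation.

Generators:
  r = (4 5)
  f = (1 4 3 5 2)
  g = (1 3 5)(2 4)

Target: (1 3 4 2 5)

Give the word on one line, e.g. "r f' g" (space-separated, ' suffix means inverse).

g r'

  after g: (1 3 5)(2 4)
  after r': (1 3 4 2 5)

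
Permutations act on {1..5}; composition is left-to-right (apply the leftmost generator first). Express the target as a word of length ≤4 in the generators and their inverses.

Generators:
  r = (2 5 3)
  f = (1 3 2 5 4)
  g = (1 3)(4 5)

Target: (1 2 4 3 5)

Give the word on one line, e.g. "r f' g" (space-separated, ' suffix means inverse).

r' f r g'

  after r': (2 3 5)
  after f: (1 3 4)
  after r: (1 2 5 3 4)
  after g': (1 2 4 3 5)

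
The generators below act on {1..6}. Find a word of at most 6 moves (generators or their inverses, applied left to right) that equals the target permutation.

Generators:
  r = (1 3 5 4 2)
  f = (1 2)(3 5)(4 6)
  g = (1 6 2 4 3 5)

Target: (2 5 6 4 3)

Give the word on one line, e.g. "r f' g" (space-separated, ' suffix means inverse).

  after f': (1 2)(3 5)(4 6)
  after g': (1 6 2 5 4)
  after r: (1 6)(2 4 3 5)
  after g: (1 2 3)(4 5)
  after f': (2 5 6 4 3)

f' g' r g f'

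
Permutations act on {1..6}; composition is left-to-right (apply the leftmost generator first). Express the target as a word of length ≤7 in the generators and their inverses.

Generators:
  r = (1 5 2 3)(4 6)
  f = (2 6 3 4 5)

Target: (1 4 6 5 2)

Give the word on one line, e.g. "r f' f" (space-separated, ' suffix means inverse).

r' f' f' r f

  after r': (1 3 2 5)(4 6)
  after f': (1 6 3 5)(2 4)
  after f': (1 2 3 4 5)
  after r: (1 3 6 4 2)
  after f: (1 4 6 5 2)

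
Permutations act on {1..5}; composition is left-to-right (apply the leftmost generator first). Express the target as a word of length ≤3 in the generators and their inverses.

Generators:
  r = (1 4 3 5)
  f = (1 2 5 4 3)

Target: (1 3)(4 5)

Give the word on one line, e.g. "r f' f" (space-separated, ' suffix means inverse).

r r

  after r: (1 4 3 5)
  after r: (1 3)(4 5)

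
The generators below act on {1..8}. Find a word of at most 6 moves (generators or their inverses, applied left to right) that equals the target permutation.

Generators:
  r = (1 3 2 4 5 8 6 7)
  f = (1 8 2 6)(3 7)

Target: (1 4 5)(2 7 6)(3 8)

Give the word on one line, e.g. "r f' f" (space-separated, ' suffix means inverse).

f f r f'

  after f: (1 8 2 6)(3 7)
  after f: (1 2)(6 8)
  after r: (1 4 5 8 7)(2 3)
  after f': (1 4 5)(2 7 6)(3 8)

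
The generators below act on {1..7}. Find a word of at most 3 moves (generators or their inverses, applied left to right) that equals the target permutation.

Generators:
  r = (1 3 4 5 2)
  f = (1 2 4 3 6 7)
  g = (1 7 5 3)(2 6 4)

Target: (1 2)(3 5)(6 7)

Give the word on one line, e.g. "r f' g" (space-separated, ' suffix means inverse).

f f g

  after f: (1 2 4 3 6 7)
  after f: (1 4 6)(2 3 7)
  after g: (1 2)(3 5)(6 7)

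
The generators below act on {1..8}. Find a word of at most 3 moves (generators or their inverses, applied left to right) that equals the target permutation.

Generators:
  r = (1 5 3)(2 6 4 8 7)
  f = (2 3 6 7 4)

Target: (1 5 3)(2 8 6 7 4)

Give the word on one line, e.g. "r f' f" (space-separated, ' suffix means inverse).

  after r': (1 3 5)(2 7 8 4 6)
  after r': (1 5 3)(2 8 6 7 4)

r' r'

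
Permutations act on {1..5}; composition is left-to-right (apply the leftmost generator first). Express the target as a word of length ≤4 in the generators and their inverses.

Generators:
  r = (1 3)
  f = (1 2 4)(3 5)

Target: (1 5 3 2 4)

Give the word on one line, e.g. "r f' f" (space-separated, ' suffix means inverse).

r' f r' r'

  after r': (1 3)
  after f: (1 5 3 2 4)
  after r': (1 5)(2 4 3)
  after r': (1 5 3 2 4)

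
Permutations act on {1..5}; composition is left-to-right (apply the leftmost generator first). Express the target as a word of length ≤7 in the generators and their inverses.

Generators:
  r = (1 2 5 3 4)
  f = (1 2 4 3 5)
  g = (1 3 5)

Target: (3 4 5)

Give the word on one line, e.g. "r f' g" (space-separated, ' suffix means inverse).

f' r' r' f r'

  after f': (1 5 3 4 2)
  after r': (1 2 4)
  after r': (2 3 5)
  after f: (1 2 5 4 3)
  after r': (3 4 5)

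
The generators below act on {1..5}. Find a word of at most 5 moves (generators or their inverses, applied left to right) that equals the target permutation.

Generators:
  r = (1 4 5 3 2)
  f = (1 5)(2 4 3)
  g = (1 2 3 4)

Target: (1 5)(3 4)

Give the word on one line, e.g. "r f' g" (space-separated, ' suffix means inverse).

r' r' g' r f

  after r': (1 2 3 5 4)
  after r': (1 3 4 2 5)
  after g': (1 2 5 4)
  after r: (2 3)
  after f: (1 5)(3 4)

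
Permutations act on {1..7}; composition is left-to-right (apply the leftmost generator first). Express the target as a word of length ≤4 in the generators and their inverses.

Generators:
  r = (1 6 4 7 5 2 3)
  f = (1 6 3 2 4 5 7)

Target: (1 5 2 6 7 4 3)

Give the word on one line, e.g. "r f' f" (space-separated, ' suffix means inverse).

f' f'

  after f': (1 7 5 4 2 3 6)
  after f': (1 5 2 6 7 4 3)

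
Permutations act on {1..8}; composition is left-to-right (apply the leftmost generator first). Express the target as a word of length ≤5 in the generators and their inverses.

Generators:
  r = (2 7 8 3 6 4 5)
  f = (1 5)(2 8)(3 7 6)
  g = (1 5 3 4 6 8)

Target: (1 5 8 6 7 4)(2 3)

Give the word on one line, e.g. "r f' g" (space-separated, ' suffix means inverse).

f' f' r f'

  after f': (1 5)(2 8)(3 6 7)
  after f': (3 7 6)
  after r: (2 7 4 5)(3 8)
  after f': (1 5 8 6 7 4)(2 3)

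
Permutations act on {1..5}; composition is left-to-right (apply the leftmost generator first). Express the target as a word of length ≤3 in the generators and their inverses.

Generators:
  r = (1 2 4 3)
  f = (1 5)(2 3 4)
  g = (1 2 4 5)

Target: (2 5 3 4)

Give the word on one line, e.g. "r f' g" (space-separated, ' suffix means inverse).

r' f' r'

  after r': (1 3 4 2)
  after f': (1 2 5)
  after r': (2 5 3 4)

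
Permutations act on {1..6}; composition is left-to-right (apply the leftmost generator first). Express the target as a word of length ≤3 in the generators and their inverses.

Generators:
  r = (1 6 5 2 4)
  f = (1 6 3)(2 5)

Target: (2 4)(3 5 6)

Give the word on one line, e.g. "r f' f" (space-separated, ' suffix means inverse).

r' f' r

  after r': (1 4 2 5 6)
  after f': (1 4 5)(3 6)
  after r: (2 4)(3 5 6)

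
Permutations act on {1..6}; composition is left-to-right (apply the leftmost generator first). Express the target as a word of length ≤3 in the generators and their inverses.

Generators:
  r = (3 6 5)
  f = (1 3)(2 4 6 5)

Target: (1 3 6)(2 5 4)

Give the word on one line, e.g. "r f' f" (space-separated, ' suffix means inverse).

r' f'

  after r': (3 5 6)
  after f': (1 3 6)(2 5 4)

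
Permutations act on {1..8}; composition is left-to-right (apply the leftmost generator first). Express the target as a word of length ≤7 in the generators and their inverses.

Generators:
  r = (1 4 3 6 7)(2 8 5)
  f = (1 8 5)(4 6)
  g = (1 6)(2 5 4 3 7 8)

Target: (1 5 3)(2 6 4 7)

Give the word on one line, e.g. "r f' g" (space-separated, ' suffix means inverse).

  after g': (1 6)(2 8 7 3 4 5)
  after g': (2 7 4)(3 5 8)
  after g': (1 6)(2 3)(4 8)(5 7)
  after g': (2 4 7)(3 8 5)
  after f': (1 5 3)(2 6 4 7)

g' g' g' g' f'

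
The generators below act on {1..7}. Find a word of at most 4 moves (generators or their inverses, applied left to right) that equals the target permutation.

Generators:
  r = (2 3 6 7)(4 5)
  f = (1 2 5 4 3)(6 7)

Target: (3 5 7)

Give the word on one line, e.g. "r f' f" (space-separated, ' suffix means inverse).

r f r f

  after r: (2 3 6 7)(4 5)
  after f: (1 2)(3 7 5)
  after r: (1 3 2)(4 5 6 7)
  after f: (3 5 7)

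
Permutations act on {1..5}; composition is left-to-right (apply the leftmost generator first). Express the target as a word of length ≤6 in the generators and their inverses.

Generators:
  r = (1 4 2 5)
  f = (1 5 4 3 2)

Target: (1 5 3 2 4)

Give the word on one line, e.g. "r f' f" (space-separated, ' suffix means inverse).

  after f: (1 5 4 3 2)
  after f: (1 4 2 5 3)
  after r': (3 5)
  after r': (1 5 3 2 4)

f f r' r'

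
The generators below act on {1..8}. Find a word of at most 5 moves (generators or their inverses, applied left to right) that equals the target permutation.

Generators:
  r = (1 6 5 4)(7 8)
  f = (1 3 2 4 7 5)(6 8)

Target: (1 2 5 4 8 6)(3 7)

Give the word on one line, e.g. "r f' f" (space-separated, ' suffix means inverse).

r' r' f' f' f'

  after r': (1 4 5 6)(7 8)
  after r': (1 5)(4 6)
  after f': (1 7 4 8 6 2 3)
  after f': (1 4 6 3 5 7 2)
  after f': (1 2 5 4 8 6)(3 7)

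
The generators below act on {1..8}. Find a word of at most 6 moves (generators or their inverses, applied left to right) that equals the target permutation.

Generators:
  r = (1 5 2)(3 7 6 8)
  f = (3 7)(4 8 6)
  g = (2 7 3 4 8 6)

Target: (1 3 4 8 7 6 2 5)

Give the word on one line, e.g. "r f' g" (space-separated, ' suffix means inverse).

  after r: (1 5 2)(3 7 6 8)
  after f: (1 5 2)(4 8 7)
  after r: (1 2 5)(3 7 4)(6 8)
  after g: (1 7 8 2 5)
  after g: (1 3 4 8 7 6 2 5)

r f r g g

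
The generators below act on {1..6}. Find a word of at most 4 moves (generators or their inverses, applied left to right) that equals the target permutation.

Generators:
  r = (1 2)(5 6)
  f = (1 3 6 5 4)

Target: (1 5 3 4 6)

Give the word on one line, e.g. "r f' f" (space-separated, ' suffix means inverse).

  after f': (1 4 5 6 3)
  after f': (1 5 3 4 6)

f' f'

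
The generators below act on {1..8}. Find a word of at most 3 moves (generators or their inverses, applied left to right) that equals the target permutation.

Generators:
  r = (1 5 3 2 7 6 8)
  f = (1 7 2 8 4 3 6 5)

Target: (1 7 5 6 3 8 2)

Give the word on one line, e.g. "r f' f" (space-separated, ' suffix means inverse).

r' r' r'

  after r': (1 8 6 7 2 3 5)
  after r': (1 6 2 5 8 7 3)
  after r': (1 7 5 6 3 8 2)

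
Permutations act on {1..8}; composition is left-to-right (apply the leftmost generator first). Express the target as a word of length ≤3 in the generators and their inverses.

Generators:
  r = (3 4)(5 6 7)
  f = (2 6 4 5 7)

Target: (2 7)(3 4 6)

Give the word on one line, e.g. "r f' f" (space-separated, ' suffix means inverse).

f r

  after f: (2 6 4 5 7)
  after r: (2 7)(3 4 6)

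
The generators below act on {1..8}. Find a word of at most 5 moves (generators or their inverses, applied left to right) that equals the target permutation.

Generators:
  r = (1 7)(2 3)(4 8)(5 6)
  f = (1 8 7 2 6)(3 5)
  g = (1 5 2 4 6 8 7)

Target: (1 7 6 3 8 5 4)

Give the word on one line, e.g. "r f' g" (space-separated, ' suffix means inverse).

r g r

  after r: (1 7)(2 3)(4 8)(5 6)
  after g: (2 3 4 7 5 8 6)
  after r: (1 7 6 3 8 5 4)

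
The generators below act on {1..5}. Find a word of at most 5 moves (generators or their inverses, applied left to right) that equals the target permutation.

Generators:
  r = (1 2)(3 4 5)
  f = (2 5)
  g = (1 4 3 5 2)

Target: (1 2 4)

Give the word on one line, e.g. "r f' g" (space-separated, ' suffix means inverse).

  after g': (1 2 5 3 4)
  after f: (1 5 3 4)
  after f: (1 2 5 3 4)
  after r: (2 3 5 4)
  after r: (1 2 4)

g' f f r r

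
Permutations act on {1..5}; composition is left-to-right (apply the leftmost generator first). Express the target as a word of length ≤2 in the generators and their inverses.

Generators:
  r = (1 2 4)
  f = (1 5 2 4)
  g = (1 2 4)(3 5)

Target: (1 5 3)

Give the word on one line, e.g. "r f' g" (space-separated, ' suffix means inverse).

g f'

  after g: (1 2 4)(3 5)
  after f': (1 5 3)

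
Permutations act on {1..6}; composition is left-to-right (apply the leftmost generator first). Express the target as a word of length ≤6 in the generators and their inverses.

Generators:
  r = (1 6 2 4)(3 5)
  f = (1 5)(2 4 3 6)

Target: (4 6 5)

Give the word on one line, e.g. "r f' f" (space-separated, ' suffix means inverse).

f r r f

  after f: (1 5)(2 4 3 6)
  after r: (1 3 2)(4 5 6)
  after r: (1 5 2 6)(3 4)
  after f: (4 6 5)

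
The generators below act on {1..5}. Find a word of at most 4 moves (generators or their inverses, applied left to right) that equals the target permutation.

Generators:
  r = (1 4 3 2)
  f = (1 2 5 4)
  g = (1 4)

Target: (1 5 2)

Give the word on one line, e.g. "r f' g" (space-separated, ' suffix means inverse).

g' f'

  after g': (1 4)
  after f': (1 5 2)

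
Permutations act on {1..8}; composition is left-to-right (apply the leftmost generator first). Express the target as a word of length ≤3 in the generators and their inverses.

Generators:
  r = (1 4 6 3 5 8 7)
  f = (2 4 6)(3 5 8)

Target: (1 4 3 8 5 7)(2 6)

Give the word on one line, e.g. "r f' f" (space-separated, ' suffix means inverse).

f' f' r

  after f': (2 6 4)(3 8 5)
  after f': (2 4 6)(3 5 8)
  after r: (1 4 3 8 5 7)(2 6)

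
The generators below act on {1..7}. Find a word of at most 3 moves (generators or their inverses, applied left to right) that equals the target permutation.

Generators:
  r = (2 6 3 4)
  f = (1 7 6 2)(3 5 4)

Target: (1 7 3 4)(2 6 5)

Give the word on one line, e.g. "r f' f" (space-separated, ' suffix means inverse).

  after r: (2 6 3 4)
  after f: (1 7 6 5 4)
  after r: (1 7 3 4)(2 6 5)

r f r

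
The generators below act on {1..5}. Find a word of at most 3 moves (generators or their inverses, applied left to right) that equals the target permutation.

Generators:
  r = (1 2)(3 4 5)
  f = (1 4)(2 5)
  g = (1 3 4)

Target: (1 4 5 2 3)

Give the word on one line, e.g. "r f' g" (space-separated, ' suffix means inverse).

r' f' r'

  after r': (1 2)(3 5 4)
  after f': (1 5)(2 4 3)
  after r': (1 4 5 2 3)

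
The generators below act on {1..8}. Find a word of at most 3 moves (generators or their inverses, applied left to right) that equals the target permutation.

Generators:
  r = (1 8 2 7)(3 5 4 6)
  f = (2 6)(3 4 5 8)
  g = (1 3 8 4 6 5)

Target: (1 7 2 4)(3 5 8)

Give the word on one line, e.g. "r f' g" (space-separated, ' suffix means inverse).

r' g

  after r': (1 7 2 8)(3 6 4 5)
  after g: (1 7 2 4)(3 5 8)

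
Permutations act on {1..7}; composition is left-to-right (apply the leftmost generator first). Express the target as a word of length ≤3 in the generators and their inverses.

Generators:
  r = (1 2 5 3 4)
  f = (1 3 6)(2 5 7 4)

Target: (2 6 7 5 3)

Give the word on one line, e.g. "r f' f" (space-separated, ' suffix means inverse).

f' r' f

  after f': (1 6 3)(2 4 7 5)
  after r': (1 6 5)(2 3 4 7)
  after f: (2 6 7 5 3)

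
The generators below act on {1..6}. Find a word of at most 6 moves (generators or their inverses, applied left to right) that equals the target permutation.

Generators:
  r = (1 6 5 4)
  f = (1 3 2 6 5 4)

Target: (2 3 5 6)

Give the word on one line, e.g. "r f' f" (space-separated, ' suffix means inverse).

f f r' f' f'

  after f: (1 3 2 6 5 4)
  after f: (1 2 5)(3 6 4)
  after r': (1 2 6 5 4 3)
  after f': (1 3 4)
  after f': (2 3 5 6)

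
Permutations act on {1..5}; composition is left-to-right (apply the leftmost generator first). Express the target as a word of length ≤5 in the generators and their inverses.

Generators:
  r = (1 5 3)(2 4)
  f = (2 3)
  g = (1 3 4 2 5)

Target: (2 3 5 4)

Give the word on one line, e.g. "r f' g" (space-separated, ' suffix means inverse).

g f' g' g' g'

  after g: (1 3 4 2 5)
  after f': (1 2 5)(3 4)
  after g': (1 4)
  after g': (1 3)(2 4 5)
  after g': (2 3 5 4)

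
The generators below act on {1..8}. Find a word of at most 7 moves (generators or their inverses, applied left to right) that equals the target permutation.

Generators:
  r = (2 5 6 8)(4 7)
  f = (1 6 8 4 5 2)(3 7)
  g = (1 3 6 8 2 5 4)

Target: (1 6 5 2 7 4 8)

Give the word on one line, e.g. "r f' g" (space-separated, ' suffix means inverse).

f' r r f r'

  after f': (1 2 5 4 8 6)(3 7)
  after r: (1 5 7 3 4 2 6)
  after r: (1 6)(2 8)(3 7)(4 5)
  after f: (1 8)(2 4)
  after r': (1 6 5 2 7 4 8)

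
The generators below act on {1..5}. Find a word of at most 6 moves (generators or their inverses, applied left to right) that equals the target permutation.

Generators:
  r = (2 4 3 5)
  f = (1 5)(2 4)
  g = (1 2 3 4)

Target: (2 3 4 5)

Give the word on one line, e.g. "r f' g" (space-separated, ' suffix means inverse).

  after f: (1 5)(2 4)
  after r: (1 2 3 5)
  after f: (1 4 2 3)
  after g: (2 4 3)
  after r: (2 3 4 5)

f r f g r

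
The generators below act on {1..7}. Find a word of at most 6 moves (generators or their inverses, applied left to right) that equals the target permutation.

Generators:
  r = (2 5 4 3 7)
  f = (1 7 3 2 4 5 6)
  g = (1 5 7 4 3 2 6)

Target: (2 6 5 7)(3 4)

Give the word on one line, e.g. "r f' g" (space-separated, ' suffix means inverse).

f r g r f

  after f: (1 7 3 2 4 5 6)
  after r: (1 2 3 5 6)
  after g: (1 6 5)(3 7 4)
  after r: (1 6 4 7 3 2 5)
  after f: (2 6 5 7)(3 4)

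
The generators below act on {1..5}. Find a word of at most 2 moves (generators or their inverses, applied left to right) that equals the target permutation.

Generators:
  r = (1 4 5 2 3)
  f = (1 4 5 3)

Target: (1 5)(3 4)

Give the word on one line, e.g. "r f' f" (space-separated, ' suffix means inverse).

f' f'

  after f': (1 3 5 4)
  after f': (1 5)(3 4)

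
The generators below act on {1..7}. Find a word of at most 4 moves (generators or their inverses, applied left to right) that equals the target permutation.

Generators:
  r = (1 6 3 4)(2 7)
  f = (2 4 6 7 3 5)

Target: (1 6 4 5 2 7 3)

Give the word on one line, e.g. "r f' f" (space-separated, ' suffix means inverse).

  after r': (1 4 3 6)(2 7)
  after f': (1 2 6)(3 4 7 5)
  after r: (1 7 5 4 2 3)
  after f': (1 6 4 5 2 7 3)

r' f' r f'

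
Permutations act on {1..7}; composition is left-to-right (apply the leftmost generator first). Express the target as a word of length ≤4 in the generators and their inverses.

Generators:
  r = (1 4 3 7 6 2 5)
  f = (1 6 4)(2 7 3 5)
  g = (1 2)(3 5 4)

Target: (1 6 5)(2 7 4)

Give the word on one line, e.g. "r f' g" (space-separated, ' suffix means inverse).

f g'

  after f: (1 6 4)(2 7 3 5)
  after g': (1 6 5)(2 7 4)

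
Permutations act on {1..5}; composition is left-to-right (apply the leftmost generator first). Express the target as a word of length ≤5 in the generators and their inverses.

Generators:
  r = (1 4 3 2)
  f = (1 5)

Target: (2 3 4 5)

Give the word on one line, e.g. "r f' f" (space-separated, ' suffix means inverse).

f' r' f'

  after f': (1 5)
  after r': (1 5 2 3 4)
  after f': (2 3 4 5)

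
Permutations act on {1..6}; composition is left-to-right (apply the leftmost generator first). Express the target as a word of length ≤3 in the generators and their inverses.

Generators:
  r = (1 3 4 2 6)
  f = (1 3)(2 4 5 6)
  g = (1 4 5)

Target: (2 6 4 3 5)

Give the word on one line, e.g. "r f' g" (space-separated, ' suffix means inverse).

  after g': (1 5 4)
  after r: (1 5 2 6)(3 4)
  after g: (2 6 4 3 5)

g' r g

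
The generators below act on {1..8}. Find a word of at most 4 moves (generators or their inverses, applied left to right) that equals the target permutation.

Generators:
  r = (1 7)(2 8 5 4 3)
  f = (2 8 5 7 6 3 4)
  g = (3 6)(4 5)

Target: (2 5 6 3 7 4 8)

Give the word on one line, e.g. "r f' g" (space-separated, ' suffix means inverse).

f g' f

  after f: (2 8 5 7 6 3 4)
  after g': (2 8 4)(3 5 7)
  after f: (2 5 6 3 7 4 8)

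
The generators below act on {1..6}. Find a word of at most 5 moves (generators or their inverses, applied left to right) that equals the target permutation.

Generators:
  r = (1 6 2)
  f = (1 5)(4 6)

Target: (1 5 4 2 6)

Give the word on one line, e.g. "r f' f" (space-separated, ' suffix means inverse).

r' f r' r' f

  after r': (1 2 6)
  after f: (1 2 4 6 5)
  after r': (1 6 5 2 4)
  after r': (2 4)(5 6)
  after f: (1 5 4 2 6)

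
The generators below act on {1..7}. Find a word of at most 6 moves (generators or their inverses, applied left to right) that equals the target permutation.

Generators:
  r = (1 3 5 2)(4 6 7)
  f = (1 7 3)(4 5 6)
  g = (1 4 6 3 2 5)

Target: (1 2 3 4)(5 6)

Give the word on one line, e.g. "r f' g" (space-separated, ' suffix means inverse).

g' r g r

  after g': (1 5 2 3 6 4)
  after r: (1 2 5)(3 7 4)
  after g: (1 5 4 2)(3 7 6)
  after r: (1 2 3 4)(5 6)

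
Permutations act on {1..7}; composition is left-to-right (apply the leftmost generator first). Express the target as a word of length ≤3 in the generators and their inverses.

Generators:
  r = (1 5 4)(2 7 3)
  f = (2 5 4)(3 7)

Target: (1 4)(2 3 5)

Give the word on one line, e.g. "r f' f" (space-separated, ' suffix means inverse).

  after r: (1 5 4)(2 7 3)
  after f: (1 4)(2 3 5)

r f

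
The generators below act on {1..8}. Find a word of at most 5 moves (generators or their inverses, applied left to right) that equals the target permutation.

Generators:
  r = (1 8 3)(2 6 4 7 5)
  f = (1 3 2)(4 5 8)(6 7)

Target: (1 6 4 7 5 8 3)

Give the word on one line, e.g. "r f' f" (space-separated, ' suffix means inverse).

r' f r' r' f

  after r': (1 3 8)(2 5 7 4 6)
  after f: (1 2 8 3 4 7 5 6)
  after r': (1 5 2)(3 6)
  after r': (1 7 4 6 8)(2 3)
  after f: (1 6 4 7 5 8 3)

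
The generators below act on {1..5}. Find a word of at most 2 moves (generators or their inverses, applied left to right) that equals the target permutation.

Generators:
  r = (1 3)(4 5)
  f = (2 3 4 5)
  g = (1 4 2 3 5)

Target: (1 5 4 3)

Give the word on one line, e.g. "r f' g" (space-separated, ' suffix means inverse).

f g'

  after f: (2 3 4 5)
  after g': (1 5 4 3)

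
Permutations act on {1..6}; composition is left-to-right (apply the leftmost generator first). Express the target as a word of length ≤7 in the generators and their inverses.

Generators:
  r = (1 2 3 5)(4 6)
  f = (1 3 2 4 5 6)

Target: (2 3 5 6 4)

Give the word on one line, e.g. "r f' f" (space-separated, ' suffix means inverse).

  after r': (1 5 3 2)(4 6)
  after f: (1 6 5 2 3 4)
  after r': (1 4 5)(3 6)
  after r': (1 6 2)(3 4)
  after f: (2 3 5 6 4)

r' f r' r' f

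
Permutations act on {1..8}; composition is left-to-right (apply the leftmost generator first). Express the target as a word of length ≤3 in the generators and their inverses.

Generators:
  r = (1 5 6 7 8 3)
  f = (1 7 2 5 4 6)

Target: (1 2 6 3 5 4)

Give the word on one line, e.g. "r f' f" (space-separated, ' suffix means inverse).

r f' r'

  after r: (1 5 6 7 8 3)
  after f': (1 2 7 8 3 6)(4 5)
  after r': (1 2 6 3 5 4)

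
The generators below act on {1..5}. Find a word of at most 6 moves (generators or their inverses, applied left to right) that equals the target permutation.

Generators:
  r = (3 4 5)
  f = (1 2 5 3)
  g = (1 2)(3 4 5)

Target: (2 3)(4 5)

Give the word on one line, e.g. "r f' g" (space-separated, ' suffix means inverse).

  after f': (1 3 5 2)
  after f': (1 5)(2 3)
  after f': (1 2 5 3)
  after g: (2 3)(4 5)

f' f' f' g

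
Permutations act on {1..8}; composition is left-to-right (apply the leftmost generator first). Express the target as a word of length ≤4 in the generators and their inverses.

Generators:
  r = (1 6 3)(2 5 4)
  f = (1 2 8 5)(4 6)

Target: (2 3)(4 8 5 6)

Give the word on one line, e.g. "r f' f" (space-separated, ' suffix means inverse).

r' f' r' r'

  after r': (1 3 6)(2 4 5)
  after f': (1 3 4 8 2 6 5)
  after r': (1 6 2)(3 5)(4 8)
  after r': (2 3)(4 8 5 6)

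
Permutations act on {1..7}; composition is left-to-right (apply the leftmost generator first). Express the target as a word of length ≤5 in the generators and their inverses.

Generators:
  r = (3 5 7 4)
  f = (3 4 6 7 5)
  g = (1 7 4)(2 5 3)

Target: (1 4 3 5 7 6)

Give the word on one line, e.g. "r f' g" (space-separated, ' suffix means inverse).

  after g': (1 4 7)(2 3 5)
  after f: (1 6 7)(2 4 5)
  after r: (1 6 4 7)(2 3 5)
  after g: (1 6)
  after f': (1 4 3 5 7 6)

g' f r g f'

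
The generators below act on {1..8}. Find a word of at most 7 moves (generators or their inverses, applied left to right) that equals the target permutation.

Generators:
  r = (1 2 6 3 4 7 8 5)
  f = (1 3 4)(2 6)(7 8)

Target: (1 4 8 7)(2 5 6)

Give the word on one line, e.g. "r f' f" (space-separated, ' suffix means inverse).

r' f' r' f' r'

  after r': (1 5 8 7 4 3 6 2)
  after f': (1 5 7 3 2 4)
  after r': (1 8 7 6 2 3)(4 5)
  after f': (1 7 2)(3 4 5)
  after r': (1 4 8 7)(2 5 6)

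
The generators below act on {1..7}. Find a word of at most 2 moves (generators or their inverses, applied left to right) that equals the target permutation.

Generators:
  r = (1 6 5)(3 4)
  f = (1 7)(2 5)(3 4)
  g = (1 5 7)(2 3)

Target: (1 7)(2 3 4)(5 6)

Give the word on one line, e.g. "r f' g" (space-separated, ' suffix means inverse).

r' g

  after r': (1 5 6)(3 4)
  after g: (1 7)(2 3 4)(5 6)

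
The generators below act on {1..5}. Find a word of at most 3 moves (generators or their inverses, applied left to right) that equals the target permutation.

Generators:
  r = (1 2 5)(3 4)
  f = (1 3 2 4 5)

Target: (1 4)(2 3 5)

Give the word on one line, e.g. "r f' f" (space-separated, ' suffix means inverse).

f r

  after f: (1 3 2 4 5)
  after r: (1 4)(2 3 5)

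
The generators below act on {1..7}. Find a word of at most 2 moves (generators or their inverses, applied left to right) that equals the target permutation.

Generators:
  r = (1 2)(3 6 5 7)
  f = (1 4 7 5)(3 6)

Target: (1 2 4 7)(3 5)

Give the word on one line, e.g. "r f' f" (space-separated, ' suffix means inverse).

  after r': (1 2)(3 7 5 6)
  after f: (1 2 4 7)(3 5)

r' f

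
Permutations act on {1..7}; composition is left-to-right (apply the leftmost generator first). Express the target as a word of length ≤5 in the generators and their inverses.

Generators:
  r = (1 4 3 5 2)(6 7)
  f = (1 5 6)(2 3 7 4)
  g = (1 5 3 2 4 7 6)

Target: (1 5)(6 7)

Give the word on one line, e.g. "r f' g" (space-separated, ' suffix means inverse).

  after f': (1 6 5)(2 4 7 3)
  after g': (1 7 5 6)
  after f': (1 3 2 4 7)
  after g': (1 5)(6 7)

f' g' f' g'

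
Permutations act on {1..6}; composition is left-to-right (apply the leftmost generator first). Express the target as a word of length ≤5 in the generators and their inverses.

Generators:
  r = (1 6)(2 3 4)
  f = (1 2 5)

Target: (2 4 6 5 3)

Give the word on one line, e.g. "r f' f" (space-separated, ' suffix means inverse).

  after r: (1 6)(2 3 4)
  after f': (1 6 5 2 3 4)
  after r: (2 4 6 5 3)

r f' r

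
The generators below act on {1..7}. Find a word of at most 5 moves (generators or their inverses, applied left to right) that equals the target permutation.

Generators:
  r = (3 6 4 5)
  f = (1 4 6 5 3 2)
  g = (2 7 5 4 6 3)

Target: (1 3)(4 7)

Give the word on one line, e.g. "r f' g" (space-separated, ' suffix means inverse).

  after g: (2 7 5 4 6 3)
  after f: (1 4 5 6 2 7 3)
  after g': (1 5 4 7 6 3)
  after r: (1 3)(4 7)

g f g' r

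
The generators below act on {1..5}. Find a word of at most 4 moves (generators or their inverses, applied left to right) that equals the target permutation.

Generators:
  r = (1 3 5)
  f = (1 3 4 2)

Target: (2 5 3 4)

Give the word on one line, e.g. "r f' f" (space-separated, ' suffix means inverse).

f r'

  after f: (1 3 4 2)
  after r': (2 5 3 4)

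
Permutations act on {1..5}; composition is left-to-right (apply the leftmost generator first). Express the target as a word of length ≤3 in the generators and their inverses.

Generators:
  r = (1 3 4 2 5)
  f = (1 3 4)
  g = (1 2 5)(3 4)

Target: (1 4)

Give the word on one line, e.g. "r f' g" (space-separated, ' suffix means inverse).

  after r: (1 3 4 2 5)
  after g': (1 4)

r g'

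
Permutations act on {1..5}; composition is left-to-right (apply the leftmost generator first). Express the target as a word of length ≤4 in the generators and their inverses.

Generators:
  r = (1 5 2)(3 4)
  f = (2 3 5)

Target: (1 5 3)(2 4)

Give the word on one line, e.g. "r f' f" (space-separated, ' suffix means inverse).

  after f: (2 3 5)
  after r': (1 2 4 3)
  after f: (1 3)(2 4 5)
  after f: (1 5 3)(2 4)

f r' f f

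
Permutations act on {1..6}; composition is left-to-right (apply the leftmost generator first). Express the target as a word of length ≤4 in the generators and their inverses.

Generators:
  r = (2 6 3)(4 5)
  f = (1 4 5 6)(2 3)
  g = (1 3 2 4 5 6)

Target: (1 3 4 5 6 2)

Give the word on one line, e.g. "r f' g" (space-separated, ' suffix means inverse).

r' r' g

  after r': (2 3 6)(4 5)
  after r': (2 6 3)
  after g: (1 3 4 5 6 2)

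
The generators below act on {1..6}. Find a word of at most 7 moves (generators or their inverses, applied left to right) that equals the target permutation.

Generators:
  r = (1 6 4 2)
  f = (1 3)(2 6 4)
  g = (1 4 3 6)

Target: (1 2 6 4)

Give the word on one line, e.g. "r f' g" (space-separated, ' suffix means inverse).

f g f f g'

  after f: (1 3)(2 6 4)
  after g: (1 6 3 4 2)
  after f: (1 4 6)(2 3)
  after f: (1 2)(3 6)
  after g': (1 2 6 4)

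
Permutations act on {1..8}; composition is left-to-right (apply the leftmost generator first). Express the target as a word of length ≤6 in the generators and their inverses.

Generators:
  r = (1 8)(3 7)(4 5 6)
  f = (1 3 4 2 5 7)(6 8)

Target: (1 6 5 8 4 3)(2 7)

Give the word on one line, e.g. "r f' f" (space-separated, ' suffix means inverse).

  after f: (1 3 4 2 5 7)(6 8)
  after r: (1 7 8 4 2 6)(3 5)
  after f: (2 8)(3 7 6)(4 5)
  after r': (1 8 2)(5 6 7)
  after f': (1 6 5 8 4 3)(2 7)

f r f r' f'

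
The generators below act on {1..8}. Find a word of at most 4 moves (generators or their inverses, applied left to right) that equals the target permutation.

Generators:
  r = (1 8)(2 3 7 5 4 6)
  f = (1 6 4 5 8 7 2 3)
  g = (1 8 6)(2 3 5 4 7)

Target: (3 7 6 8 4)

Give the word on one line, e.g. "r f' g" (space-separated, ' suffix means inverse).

g r'

  after g: (1 8 6)(2 3 5 4 7)
  after r': (3 7 6 8 4)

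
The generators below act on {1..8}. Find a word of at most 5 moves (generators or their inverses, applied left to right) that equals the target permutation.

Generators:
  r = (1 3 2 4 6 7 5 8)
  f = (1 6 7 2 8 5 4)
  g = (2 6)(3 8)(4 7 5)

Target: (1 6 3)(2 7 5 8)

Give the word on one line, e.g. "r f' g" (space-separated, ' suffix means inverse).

f f r'

  after f: (1 6 7 2 8 5 4)
  after f: (1 7 8 4 6 2 5)
  after r': (1 6 3)(2 7 5 8)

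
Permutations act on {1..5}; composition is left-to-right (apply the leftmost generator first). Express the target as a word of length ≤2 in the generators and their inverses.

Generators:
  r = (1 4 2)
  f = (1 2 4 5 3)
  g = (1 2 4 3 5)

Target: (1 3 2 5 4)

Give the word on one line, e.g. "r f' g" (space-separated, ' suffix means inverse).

  after g': (1 5 3 4 2)
  after g': (1 3 2 5 4)

g' g'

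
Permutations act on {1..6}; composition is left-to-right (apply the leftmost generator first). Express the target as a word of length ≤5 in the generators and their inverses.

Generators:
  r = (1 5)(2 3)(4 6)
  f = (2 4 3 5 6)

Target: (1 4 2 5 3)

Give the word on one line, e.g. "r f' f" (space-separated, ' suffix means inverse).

  after f': (2 6 5 3 4)
  after r': (1 5 2 4 3 6)
  after f': (1 3 5 6)
  after r': (1 2 3)(4 6 5)
  after f: (1 4 2 5 3)

f' r' f' r' f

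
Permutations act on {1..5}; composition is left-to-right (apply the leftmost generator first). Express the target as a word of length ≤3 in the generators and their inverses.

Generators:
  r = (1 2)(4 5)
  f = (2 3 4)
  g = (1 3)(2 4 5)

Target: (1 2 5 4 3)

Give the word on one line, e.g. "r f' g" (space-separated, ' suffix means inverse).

f' r

  after f': (2 4 3)
  after r: (1 2 5 4 3)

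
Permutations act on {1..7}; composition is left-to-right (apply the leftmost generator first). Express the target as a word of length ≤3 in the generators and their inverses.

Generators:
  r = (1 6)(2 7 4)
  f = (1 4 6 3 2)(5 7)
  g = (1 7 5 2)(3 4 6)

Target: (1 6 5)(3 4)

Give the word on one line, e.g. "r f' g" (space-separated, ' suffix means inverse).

  after f': (1 2 3 6 4)(5 7)
  after r': (1 4 6 7 5 2 3)
  after f: (1 6 5)(3 4)

f' r' f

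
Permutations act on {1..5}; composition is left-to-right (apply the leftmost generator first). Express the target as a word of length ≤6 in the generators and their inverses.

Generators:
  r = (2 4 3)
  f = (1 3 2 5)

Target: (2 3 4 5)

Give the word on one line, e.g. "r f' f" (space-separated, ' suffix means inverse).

  after f: (1 3 2 5)
  after r: (1 2 5)(3 4)
  after f': (1 3 4)
  after f': (2 3 4 5)

f r f' f'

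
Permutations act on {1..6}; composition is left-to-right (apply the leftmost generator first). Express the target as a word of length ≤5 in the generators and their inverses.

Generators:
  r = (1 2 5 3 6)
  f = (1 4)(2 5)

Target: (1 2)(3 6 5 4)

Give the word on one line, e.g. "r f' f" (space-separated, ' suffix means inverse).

r' f' r' r' f'

  after r': (1 6 3 5 2)
  after f': (1 6 3 2 4)
  after r': (1 3)(2 4 6 5)
  after r': (1 5)(2 4 3 6)
  after f': (1 2)(3 6 5 4)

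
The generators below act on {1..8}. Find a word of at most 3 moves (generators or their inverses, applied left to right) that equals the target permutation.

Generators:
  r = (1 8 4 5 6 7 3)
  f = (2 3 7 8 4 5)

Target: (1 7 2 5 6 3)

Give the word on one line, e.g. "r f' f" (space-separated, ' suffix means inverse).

r f'

  after r: (1 8 4 5 6 7 3)
  after f': (1 7 2 5 6 3)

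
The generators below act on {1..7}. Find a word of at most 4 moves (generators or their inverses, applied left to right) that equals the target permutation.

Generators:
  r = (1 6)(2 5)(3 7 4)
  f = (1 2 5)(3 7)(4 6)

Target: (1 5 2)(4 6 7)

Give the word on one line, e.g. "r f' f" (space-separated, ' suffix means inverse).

  after f': (1 5 2)(3 7)(4 6)
  after r: (1 2 6 3 4)
  after r: (1 5 2)(4 6 7)

f' r r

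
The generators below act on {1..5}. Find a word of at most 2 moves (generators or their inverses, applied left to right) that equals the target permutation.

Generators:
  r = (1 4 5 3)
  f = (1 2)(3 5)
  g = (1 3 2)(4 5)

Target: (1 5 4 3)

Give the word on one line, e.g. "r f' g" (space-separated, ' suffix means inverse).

  after g: (1 3 2)(4 5)
  after f': (1 5 4 3)

g f'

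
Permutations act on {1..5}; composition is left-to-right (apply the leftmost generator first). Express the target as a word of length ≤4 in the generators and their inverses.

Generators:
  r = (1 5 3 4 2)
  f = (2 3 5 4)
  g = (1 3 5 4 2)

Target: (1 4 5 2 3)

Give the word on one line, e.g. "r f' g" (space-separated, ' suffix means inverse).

f' r f

  after f': (2 4 5 3)
  after r: (1 5 4 3)
  after f: (1 4 5 2 3)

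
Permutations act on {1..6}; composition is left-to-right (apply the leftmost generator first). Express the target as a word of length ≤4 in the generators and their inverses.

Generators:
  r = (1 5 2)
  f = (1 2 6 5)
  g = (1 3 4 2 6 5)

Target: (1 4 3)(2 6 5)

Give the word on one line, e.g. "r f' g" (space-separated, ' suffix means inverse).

f' r g'

  after f': (1 5 6 2)
  after r: (1 2 5 6)
  after g': (1 4 3)(2 6 5)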